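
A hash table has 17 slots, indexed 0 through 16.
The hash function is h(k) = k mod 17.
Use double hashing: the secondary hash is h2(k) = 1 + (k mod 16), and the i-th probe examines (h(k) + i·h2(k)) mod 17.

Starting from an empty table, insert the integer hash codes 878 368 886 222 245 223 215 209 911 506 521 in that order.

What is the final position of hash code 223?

878: h=11 -> slot 11
368: h=11, h2=1, probe 11,12 -> slot 12
886: h=2 -> slot 2
222: h=1 -> slot 1
245: h=7 -> slot 7
223: h=2, h2=16, probe 2,1,0 -> slot 0
215: h=11, h2=8, probe 11,2,10 -> slot 10
209: h=5 -> slot 5
911: h=10, h2=16, probe 10,9 -> slot 9
506: h=13 -> slot 13
521: h=11, h2=10, probe 11,4 -> slot 4
Table: [223, 222, 886, ., 521, 209, ., 245, ., 911, 215, 878, 368, 506, ., ., .]

0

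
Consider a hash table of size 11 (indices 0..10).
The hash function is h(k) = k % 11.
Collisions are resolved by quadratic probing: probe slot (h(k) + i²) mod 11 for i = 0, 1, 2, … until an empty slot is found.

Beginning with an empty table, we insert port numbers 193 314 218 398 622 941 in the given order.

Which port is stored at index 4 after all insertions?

193: h=6 → slot 6
314: h=6, probe 6,7 → slot 7
218: h=9 → slot 9
398: h=2 → slot 2
622: h=6, probe 6,7,10 → slot 10
941: h=6, probe 6,7,10,4 → slot 4
Table: [∅, ∅, 398, ∅, 941, ∅, 193, 314, ∅, 218, 622]

941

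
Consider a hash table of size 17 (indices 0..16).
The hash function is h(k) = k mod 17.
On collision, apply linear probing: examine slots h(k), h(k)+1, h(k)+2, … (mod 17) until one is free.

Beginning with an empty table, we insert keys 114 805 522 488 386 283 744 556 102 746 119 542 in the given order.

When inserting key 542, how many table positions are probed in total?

7

114 hashes to 12; slot 12 is free => place at 12.
805 hashes to 6; slot 6 is free => place at 6.
522 hashes to 12; 12 taken => place at 13.
488 hashes to 12; 12,13 taken => place at 14.
386 hashes to 12; 12,13,14 taken => place at 15.
283 hashes to 11; slot 11 is free => place at 11.
744 hashes to 13; 13,14,15 taken => place at 16.
556 hashes to 12; 12,13,14,15,16 taken => place at 0.
102 hashes to 0; 0 taken => place at 1.
746 hashes to 15; 15,16,0,1 taken => place at 2.
119 hashes to 0; 0,1,2 taken => place at 3.
542 hashes to 15; 15,16,0,1,2,3 taken => place at 4.
Table: [556, 102, 746, 119, 542, -, 805, -, -, -, -, 283, 114, 522, 488, 386, 744]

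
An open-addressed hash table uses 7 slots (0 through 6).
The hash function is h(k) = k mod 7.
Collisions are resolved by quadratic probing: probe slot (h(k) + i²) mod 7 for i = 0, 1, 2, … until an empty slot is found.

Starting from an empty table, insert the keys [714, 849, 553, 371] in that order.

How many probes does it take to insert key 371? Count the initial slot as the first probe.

Insert 714: h=0, slot 0 empty -> index 0.
Insert 849: h=2, slot 2 empty -> index 2.
Insert 553: h=0, slot 0 occupied -> index 1.
Insert 371: h=0, slots 0,1 occupied -> index 4.
Table: [714, 553, 849, ∅, 371, ∅, ∅]

3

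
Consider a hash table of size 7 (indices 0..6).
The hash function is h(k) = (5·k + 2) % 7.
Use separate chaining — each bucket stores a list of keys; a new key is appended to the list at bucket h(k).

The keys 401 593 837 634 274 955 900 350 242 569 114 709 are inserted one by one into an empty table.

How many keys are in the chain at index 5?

4

Insert 401: h=5, bucket 5 empty → new chain.
Insert 593: h=6, bucket 6 empty → new chain.
Insert 837: h=1, bucket 1 empty → new chain.
Insert 634: h=1, bucket 1 nonempty → append to chain.
Insert 274: h=0, bucket 0 empty → new chain.
Insert 955: h=3, bucket 3 empty → new chain.
Insert 900: h=1, bucket 1 nonempty → append to chain.
Insert 350: h=2, bucket 2 empty → new chain.
Insert 242: h=1, bucket 1 nonempty → append to chain.
Insert 569: h=5, bucket 5 nonempty → append to chain.
Insert 114: h=5, bucket 5 nonempty → append to chain.
Insert 709: h=5, bucket 5 nonempty → append to chain.
Final buckets:
0: 274
1: 837 -> 634 -> 900 -> 242
2: 350
3: 955
4: _
5: 401 -> 569 -> 114 -> 709
6: 593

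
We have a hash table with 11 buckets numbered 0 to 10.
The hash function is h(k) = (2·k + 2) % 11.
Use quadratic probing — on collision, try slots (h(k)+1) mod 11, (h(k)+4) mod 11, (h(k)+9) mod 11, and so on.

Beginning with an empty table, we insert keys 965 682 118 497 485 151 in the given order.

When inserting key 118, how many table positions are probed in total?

2

965: h=7 => slot 7
682: h=2 => slot 2
118: h=7, probe 7,8 => slot 8
497: h=6 => slot 6
485: h=4 => slot 4
151: h=7, probe 7,8,0 => slot 0
Table: [151, -, 682, -, 485, -, 497, 965, 118, -, -]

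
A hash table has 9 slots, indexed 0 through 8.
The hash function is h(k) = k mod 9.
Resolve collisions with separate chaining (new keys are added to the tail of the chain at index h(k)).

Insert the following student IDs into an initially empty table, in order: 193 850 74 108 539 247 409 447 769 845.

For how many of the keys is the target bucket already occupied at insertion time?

Insert 193: h=4, bucket 4 empty -> new chain.
Insert 850: h=4, bucket 4 nonempty -> append to chain.
Insert 74: h=2, bucket 2 empty -> new chain.
Insert 108: h=0, bucket 0 empty -> new chain.
Insert 539: h=8, bucket 8 empty -> new chain.
Insert 247: h=4, bucket 4 nonempty -> append to chain.
Insert 409: h=4, bucket 4 nonempty -> append to chain.
Insert 447: h=6, bucket 6 empty -> new chain.
Insert 769: h=4, bucket 4 nonempty -> append to chain.
Insert 845: h=8, bucket 8 nonempty -> append to chain.
Final buckets:
0: 108
1: _
2: 74
3: _
4: 193 -> 850 -> 247 -> 409 -> 769
5: _
6: 447
7: _
8: 539 -> 845

5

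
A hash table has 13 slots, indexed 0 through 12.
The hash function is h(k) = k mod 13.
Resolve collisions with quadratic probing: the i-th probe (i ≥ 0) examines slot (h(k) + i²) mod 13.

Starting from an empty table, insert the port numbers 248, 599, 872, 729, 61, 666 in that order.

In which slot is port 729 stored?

248: h=1 => slot 1
599: h=1, probe 1,2 => slot 2
872: h=1, probe 1,2,5 => slot 5
729: h=1, probe 1,2,5,10 => slot 10
61: h=9 => slot 9
666: h=3 => slot 3
Table: [∅, 248, 599, 666, ∅, 872, ∅, ∅, ∅, 61, 729, ∅, ∅]

10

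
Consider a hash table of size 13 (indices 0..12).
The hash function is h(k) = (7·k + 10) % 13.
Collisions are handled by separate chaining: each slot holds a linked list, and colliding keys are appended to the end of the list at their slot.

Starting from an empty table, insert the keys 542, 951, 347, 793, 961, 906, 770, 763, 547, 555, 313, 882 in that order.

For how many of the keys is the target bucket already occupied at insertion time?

542 -> bucket 8
951 -> bucket 11
347 -> bucket 8 (collision)
793 -> bucket 10
961 -> bucket 3
906 -> bucket 8 (collision)
770 -> bucket 5
763 -> bucket 8 (collision)
547 -> bucket 4
555 -> bucket 8 (collision)
313 -> bucket 4 (collision)
882 -> bucket 9
Final buckets:
0: -
1: -
2: -
3: 961
4: 547 -> 313
5: 770
6: -
7: -
8: 542 -> 347 -> 906 -> 763 -> 555
9: 882
10: 793
11: 951
12: -

5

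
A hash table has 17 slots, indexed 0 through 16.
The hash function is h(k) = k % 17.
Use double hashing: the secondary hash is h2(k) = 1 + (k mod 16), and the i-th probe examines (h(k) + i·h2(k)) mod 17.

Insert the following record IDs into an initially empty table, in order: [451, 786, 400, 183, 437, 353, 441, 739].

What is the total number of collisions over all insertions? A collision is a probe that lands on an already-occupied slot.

451: h=9 → slot 9
786: h=4 → slot 4
400: h=9, h2=1, probe 9,10 → slot 10
183: h=13 → slot 13
437: h=12 → slot 12
353: h=13, h2=2, probe 13,15 → slot 15
441: h=16 → slot 16
739: h=8 → slot 8
Table: [_, _, _, _, 786, _, _, _, 739, 451, 400, _, 437, 183, _, 353, 441]

2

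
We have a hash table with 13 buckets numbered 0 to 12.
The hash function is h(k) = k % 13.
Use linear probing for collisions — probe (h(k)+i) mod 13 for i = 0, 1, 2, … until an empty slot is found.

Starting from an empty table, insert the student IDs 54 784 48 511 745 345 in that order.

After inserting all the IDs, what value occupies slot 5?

Insert 54: h=2, slot 2 empty => index 2.
Insert 784: h=4, slot 4 empty => index 4.
Insert 48: h=9, slot 9 empty => index 9.
Insert 511: h=4, slot 4 occupied => index 5.
Insert 745: h=4, slots 4,5 occupied => index 6.
Insert 345: h=7, slot 7 empty => index 7.
Table: [∅, ∅, 54, ∅, 784, 511, 745, 345, ∅, 48, ∅, ∅, ∅]

511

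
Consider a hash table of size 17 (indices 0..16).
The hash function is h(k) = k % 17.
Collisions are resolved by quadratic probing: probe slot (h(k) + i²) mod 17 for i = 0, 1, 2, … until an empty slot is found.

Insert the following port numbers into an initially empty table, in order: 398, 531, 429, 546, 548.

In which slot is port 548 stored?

8

398: h=7 => slot 7
531: h=4 => slot 4
429: h=4, probe 4,5 => slot 5
546: h=2 => slot 2
548: h=4, probe 4,5,8 => slot 8
Table: [—, —, 546, —, 531, 429, —, 398, 548, —, —, —, —, —, —, —, —]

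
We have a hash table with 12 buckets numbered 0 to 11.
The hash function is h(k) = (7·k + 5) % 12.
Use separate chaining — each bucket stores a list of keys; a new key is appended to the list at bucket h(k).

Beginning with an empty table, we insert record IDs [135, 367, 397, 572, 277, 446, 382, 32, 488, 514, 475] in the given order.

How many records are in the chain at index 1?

3

135 -> bucket 2
367 -> bucket 6
397 -> bucket 0
572 -> bucket 1
277 -> bucket 0 (collision)
446 -> bucket 7
382 -> bucket 3
32 -> bucket 1 (collision)
488 -> bucket 1 (collision)
514 -> bucket 3 (collision)
475 -> bucket 6 (collision)
Final buckets:
0: 397 -> 277
1: 572 -> 32 -> 488
2: 135
3: 382 -> 514
4: .
5: .
6: 367 -> 475
7: 446
8: .
9: .
10: .
11: .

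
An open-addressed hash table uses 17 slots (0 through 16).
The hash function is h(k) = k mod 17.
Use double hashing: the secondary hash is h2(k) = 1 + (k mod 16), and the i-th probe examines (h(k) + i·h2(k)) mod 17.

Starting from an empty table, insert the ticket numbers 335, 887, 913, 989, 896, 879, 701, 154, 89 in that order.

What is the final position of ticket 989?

Insert 335: h=12, slot 12 empty -> index 12.
Insert 887: h=3, slot 3 empty -> index 3.
Insert 913: h=12, h2=2, slot 12 occupied -> index 14.
Insert 989: h=3, h2=14, slot 3 occupied -> index 0.
Insert 896: h=12, h2=1, slot 12 occupied -> index 13.
Insert 879: h=12, h2=16, slot 12 occupied -> index 11.
Insert 701: h=4, slot 4 empty -> index 4.
Insert 154: h=1, slot 1 empty -> index 1.
Insert 89: h=4, h2=10, slots 4,14 occupied -> index 7.
Table: [989, 154, ., 887, 701, ., ., 89, ., ., ., 879, 335, 896, 913, ., .]

0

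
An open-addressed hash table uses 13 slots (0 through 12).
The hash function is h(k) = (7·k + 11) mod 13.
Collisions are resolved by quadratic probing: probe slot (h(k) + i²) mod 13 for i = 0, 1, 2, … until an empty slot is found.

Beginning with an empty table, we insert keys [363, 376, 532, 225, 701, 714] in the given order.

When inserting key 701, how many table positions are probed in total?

5

363: h=4 -> slot 4
376: h=4, probe 4,5 -> slot 5
532: h=4, probe 4,5,8 -> slot 8
225: h=0 -> slot 0
701: h=4, probe 4,5,8,0,7 -> slot 7
714: h=4, probe 4,5,8,0,7,3 -> slot 3
Table: [225, _, _, 714, 363, 376, _, 701, 532, _, _, _, _]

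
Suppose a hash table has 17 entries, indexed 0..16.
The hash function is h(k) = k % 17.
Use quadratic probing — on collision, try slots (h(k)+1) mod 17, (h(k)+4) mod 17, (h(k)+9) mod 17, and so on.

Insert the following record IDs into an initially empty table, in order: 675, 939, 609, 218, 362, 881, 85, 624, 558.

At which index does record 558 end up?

6

675: h=12 → slot 12
939: h=4 → slot 4
609: h=14 → slot 14
218: h=14, probe 14,15 → slot 15
362: h=5 → slot 5
881: h=14, probe 14,15,1 → slot 1
85: h=0 → slot 0
624: h=12, probe 12,13 → slot 13
558: h=14, probe 14,15,1,6 → slot 6
Table: [85, 881, ∅, ∅, 939, 362, 558, ∅, ∅, ∅, ∅, ∅, 675, 624, 609, 218, ∅]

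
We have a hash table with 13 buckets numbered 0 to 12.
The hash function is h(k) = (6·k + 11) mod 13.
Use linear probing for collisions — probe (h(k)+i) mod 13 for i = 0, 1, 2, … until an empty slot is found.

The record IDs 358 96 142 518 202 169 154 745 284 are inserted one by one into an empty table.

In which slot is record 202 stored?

358: h=1 -> slot 1
96: h=2 -> slot 2
142: h=5 -> slot 5
518: h=12 -> slot 12
202: h=1, probe 1,2,3 -> slot 3
169: h=11 -> slot 11
154: h=12, probe 12,0 -> slot 0
745: h=9 -> slot 9
284: h=12, probe 12,0,1,2,3,4 -> slot 4
Table: [154, 358, 96, 202, 284, 142, ., ., ., 745, ., 169, 518]

3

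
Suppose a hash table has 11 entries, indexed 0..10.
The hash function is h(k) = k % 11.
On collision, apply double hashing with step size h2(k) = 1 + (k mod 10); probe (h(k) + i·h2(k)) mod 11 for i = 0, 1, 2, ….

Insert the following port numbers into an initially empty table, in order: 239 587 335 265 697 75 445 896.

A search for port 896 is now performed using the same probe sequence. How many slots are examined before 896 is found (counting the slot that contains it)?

6

239: h=8 => slot 8
587: h=4 => slot 4
335: h=5 => slot 5
265: h=1 => slot 1
697: h=4, h2=8, probe 4,1,9 => slot 9
75: h=9, h2=6, probe 9,4,10 => slot 10
445: h=5, h2=6, probe 5,0 => slot 0
896: h=5, h2=7, probe 5,1,8,4,0,7 => slot 7
Table: [445, 265, —, —, 587, 335, —, 896, 239, 697, 75]
Lookup 896: h=5, h2=7, probe 5,1,8,4,0,7 → found at 7.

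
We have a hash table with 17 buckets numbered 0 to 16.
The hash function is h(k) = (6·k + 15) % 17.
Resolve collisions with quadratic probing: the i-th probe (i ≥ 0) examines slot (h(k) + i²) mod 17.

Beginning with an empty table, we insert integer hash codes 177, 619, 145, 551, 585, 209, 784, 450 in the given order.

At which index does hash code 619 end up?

177 hashes to 6; slot 6 is free -> place at 6.
619 hashes to 6; 6 taken -> place at 7.
145 hashes to 1; slot 1 is free -> place at 1.
551 hashes to 6; 6,7 taken -> place at 10.
585 hashes to 6; 6,7,10 taken -> place at 15.
209 hashes to 11; slot 11 is free -> place at 11.
784 hashes to 10; 10,11 taken -> place at 14.
450 hashes to 12; slot 12 is free -> place at 12.
Table: [-, 145, -, -, -, -, 177, 619, -, -, 551, 209, 450, -, 784, 585, -]

7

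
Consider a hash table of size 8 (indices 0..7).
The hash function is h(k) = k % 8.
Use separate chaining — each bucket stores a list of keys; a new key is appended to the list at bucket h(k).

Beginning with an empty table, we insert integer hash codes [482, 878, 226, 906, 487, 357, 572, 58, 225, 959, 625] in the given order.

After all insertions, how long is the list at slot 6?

482 -> bucket 2
878 -> bucket 6
226 -> bucket 2 (collision)
906 -> bucket 2 (collision)
487 -> bucket 7
357 -> bucket 5
572 -> bucket 4
58 -> bucket 2 (collision)
225 -> bucket 1
959 -> bucket 7 (collision)
625 -> bucket 1 (collision)
Final buckets:
0: -
1: 225 -> 625
2: 482 -> 226 -> 906 -> 58
3: -
4: 572
5: 357
6: 878
7: 487 -> 959

1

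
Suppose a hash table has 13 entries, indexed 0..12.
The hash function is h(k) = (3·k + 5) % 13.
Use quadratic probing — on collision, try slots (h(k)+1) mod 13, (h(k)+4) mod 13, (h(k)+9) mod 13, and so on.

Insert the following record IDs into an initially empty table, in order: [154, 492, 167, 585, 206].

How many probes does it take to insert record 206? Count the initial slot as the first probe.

Insert 154: h=12, slot 12 empty -> index 12.
Insert 492: h=12, slot 12 occupied -> index 0.
Insert 167: h=12, slots 12,0 occupied -> index 3.
Insert 585: h=5, slot 5 empty -> index 5.
Insert 206: h=12, slots 12,0,3 occupied -> index 8.
Table: [492, ., ., 167, ., 585, ., ., 206, ., ., ., 154]

4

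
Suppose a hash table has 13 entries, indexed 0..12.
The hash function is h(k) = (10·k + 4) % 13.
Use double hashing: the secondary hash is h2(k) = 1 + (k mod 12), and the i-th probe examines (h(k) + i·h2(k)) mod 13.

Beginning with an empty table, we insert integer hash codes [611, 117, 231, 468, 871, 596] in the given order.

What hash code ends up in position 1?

Insert 611: h=4, slot 4 empty -> index 4.
Insert 117: h=4, h2=10, slot 4 occupied -> index 1.
Insert 231: h=0, slot 0 empty -> index 0.
Insert 468: h=4, h2=1, slot 4 occupied -> index 5.
Insert 871: h=4, h2=8, slot 4 occupied -> index 12.
Insert 596: h=10, slot 10 empty -> index 10.
Table: [231, 117, _, _, 611, 468, _, _, _, _, 596, _, 871]

117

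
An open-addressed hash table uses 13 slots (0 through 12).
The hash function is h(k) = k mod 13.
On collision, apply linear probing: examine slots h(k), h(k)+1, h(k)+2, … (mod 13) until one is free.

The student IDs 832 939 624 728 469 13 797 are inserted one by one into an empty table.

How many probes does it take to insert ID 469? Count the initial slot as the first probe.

4

832: h=0 => slot 0
939: h=3 => slot 3
624: h=0, probe 0,1 => slot 1
728: h=0, probe 0,1,2 => slot 2
469: h=1, probe 1,2,3,4 => slot 4
13: h=0, probe 0,1,2,3,4,5 => slot 5
797: h=4, probe 4,5,6 => slot 6
Table: [832, 624, 728, 939, 469, 13, 797, —, —, —, —, —, —]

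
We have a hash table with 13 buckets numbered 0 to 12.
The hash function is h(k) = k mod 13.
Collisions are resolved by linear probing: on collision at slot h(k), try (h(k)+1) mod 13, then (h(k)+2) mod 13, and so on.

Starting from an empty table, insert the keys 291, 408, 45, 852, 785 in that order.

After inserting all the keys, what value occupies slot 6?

408

291 hashes to 5; slot 5 is free -> place at 5.
408 hashes to 5; 5 taken -> place at 6.
45 hashes to 6; 6 taken -> place at 7.
852 hashes to 7; 7 taken -> place at 8.
785 hashes to 5; 5,6,7,8 taken -> place at 9.
Table: [∅, ∅, ∅, ∅, ∅, 291, 408, 45, 852, 785, ∅, ∅, ∅]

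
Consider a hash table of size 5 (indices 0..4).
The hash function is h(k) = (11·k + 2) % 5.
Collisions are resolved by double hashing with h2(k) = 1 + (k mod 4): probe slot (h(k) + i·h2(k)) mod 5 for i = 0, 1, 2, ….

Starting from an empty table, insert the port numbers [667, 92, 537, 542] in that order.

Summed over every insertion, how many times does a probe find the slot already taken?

Insert 667: h=4, slot 4 empty -> index 4.
Insert 92: h=4, h2=1, slot 4 occupied -> index 0.
Insert 537: h=4, h2=2, slot 4 occupied -> index 1.
Insert 542: h=4, h2=3, slot 4 occupied -> index 2.
Table: [92, 537, 542, ., 667]

3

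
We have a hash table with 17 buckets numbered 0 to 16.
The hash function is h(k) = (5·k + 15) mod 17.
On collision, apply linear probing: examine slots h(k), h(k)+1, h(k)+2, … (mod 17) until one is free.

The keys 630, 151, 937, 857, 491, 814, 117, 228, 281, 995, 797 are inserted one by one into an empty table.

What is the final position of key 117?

9

Insert 630: h=3, slot 3 empty -> index 3.
Insert 151: h=5, slot 5 empty -> index 5.
Insert 937: h=8, slot 8 empty -> index 8.
Insert 857: h=16, slot 16 empty -> index 16.
Insert 491: h=5, slot 5 occupied -> index 6.
Insert 814: h=5, slots 5,6 occupied -> index 7.
Insert 117: h=5, slots 5,6,7,8 occupied -> index 9.
Insert 228: h=16, slot 16 occupied -> index 0.
Insert 281: h=9, slot 9 occupied -> index 10.
Insert 995: h=9, slots 9,10 occupied -> index 11.
Insert 797: h=5, slots 5,6,7,8,9,10,11 occupied -> index 12.
Table: [228, -, -, 630, -, 151, 491, 814, 937, 117, 281, 995, 797, -, -, -, 857]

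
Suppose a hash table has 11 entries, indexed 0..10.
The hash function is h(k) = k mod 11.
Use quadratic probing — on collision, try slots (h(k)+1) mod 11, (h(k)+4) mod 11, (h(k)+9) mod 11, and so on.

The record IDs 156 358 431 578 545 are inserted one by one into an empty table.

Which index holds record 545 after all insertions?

Insert 156: h=2, slot 2 empty -> index 2.
Insert 358: h=6, slot 6 empty -> index 6.
Insert 431: h=2, slot 2 occupied -> index 3.
Insert 578: h=6, slot 6 occupied -> index 7.
Insert 545: h=6, slots 6,7 occupied -> index 10.
Table: [—, —, 156, 431, —, —, 358, 578, —, —, 545]

10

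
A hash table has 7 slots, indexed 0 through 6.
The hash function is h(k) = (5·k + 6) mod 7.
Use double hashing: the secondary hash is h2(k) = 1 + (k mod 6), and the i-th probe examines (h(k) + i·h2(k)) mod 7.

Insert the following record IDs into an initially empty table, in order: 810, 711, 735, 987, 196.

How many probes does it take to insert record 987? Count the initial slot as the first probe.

3

810 hashes to 3; slot 3 is free => place at 3.
711 hashes to 5; slot 5 is free => place at 5.
735 hashes to 6; slot 6 is free => place at 6.
987 hashes to 6, h2=4; 6,3 taken => place at 0.
196 hashes to 6, h2=5; 6 taken => place at 4.
Table: [987, _, _, 810, 196, 711, 735]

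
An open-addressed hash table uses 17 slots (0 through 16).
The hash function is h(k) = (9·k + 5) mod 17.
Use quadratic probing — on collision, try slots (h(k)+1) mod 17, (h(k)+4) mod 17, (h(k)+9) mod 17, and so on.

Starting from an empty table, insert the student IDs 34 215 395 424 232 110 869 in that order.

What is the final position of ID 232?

3

34: h=5 → slot 5
215: h=2 → slot 2
395: h=7 → slot 7
424: h=13 → slot 13
232: h=2, probe 2,3 → slot 3
110: h=9 → slot 9
869: h=6 → slot 6
Table: [—, —, 215, 232, —, 34, 869, 395, —, 110, —, —, —, 424, —, —, —]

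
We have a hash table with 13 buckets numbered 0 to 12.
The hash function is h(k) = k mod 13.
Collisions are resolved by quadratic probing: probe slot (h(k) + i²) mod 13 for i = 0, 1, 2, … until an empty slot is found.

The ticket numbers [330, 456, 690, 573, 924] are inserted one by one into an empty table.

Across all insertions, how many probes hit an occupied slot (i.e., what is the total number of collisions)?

330: h=5 -> slot 5
456: h=1 -> slot 1
690: h=1, probe 1,2 -> slot 2
573: h=1, probe 1,2,5,10 -> slot 10
924: h=1, probe 1,2,5,10,4 -> slot 4
Table: [∅, 456, 690, ∅, 924, 330, ∅, ∅, ∅, ∅, 573, ∅, ∅]

8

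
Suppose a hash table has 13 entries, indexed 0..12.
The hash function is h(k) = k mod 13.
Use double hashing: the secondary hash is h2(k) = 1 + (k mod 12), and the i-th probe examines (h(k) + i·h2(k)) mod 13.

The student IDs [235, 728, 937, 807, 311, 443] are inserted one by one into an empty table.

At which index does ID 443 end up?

235: h=1 → slot 1
728: h=0 → slot 0
937: h=1, h2=2, probe 1,3 → slot 3
807: h=1, h2=4, probe 1,5 → slot 5
311: h=12 → slot 12
443: h=1, h2=12, probe 1,0,12,11 → slot 11
Table: [728, 235, —, 937, —, 807, —, —, —, —, —, 443, 311]

11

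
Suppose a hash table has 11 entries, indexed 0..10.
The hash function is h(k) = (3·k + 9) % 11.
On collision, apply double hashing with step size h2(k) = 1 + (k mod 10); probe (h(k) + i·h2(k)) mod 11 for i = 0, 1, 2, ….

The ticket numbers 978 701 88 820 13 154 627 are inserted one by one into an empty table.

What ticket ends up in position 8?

627

Insert 978: h=6, slot 6 empty → index 6.
Insert 701: h=0, slot 0 empty → index 0.
Insert 88: h=9, slot 9 empty → index 9.
Insert 820: h=5, slot 5 empty → index 5.
Insert 13: h=4, slot 4 empty → index 4.
Insert 154: h=9, h2=5, slot 9 occupied → index 3.
Insert 627: h=9, h2=8, slots 9,6,3,0 occupied → index 8.
Table: [701, _, _, 154, 13, 820, 978, _, 627, 88, _]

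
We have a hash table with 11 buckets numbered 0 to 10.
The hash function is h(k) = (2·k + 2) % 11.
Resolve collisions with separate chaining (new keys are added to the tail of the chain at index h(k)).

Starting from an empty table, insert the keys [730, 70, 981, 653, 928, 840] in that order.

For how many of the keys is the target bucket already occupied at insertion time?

730 → bucket 10
70 → bucket 10 (collision)
981 → bucket 6
653 → bucket 10 (collision)
928 → bucket 10 (collision)
840 → bucket 10 (collision)
Final buckets:
0: -
1: -
2: -
3: -
4: -
5: -
6: 981
7: -
8: -
9: -
10: 730 -> 70 -> 653 -> 928 -> 840

4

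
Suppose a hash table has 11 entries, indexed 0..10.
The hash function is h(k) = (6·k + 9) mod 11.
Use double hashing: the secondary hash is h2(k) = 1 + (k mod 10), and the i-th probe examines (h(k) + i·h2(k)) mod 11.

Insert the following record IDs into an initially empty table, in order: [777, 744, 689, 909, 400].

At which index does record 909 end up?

Insert 777: h=7, slot 7 empty -> index 7.
Insert 744: h=7, h2=5, slot 7 occupied -> index 1.
Insert 689: h=7, h2=10, slot 7 occupied -> index 6.
Insert 909: h=7, h2=10, slots 7,6 occupied -> index 5.
Insert 400: h=0, slot 0 empty -> index 0.
Table: [400, 744, -, -, -, 909, 689, 777, -, -, -]

5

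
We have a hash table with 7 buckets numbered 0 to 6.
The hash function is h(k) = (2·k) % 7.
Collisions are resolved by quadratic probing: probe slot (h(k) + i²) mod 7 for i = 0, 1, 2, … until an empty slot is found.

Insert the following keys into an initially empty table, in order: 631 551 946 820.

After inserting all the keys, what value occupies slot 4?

631 hashes to 2; slot 2 is free -> place at 2.
551 hashes to 3; slot 3 is free -> place at 3.
946 hashes to 2; 2,3 taken -> place at 6.
820 hashes to 2; 2,3,6 taken -> place at 4.
Table: [_, _, 631, 551, 820, _, 946]

820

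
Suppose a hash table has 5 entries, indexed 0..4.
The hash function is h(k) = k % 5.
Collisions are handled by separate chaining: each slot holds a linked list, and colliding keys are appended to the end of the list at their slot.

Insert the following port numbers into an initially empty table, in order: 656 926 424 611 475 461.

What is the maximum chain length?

4

656 → bucket 1
926 → bucket 1 (collision)
424 → bucket 4
611 → bucket 1 (collision)
475 → bucket 0
461 → bucket 1 (collision)
Final buckets:
0: 475
1: 656 -> 926 -> 611 -> 461
2: .
3: .
4: 424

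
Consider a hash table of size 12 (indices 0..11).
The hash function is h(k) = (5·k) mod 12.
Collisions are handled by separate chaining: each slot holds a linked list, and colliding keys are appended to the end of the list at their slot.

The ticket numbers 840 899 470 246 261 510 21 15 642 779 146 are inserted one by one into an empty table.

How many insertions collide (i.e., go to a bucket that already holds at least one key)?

5

840 -> bucket 0
899 -> bucket 7
470 -> bucket 10
246 -> bucket 6
261 -> bucket 9
510 -> bucket 6 (collision)
21 -> bucket 9 (collision)
15 -> bucket 3
642 -> bucket 6 (collision)
779 -> bucket 7 (collision)
146 -> bucket 10 (collision)
Final buckets:
0: 840
1: -
2: -
3: 15
4: -
5: -
6: 246 -> 510 -> 642
7: 899 -> 779
8: -
9: 261 -> 21
10: 470 -> 146
11: -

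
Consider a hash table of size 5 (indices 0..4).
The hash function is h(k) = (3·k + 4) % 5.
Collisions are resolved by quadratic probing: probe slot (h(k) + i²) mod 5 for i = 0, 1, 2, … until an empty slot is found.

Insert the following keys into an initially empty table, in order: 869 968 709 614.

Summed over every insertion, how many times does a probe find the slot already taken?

3

869 hashes to 1; slot 1 is free => place at 1.
968 hashes to 3; slot 3 is free => place at 3.
709 hashes to 1; 1 taken => place at 2.
614 hashes to 1; 1,2 taken => place at 0.
Table: [614, 869, 709, 968, -]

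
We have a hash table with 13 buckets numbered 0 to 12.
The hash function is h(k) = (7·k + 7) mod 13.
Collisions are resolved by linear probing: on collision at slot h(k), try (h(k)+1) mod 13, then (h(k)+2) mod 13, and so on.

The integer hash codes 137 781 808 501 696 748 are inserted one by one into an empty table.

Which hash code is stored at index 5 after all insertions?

501

137 hashes to 4; slot 4 is free -> place at 4.
781 hashes to 1; slot 1 is free -> place at 1.
808 hashes to 8; slot 8 is free -> place at 8.
501 hashes to 4; 4 taken -> place at 5.
696 hashes to 4; 4,5 taken -> place at 6.
748 hashes to 4; 4,5,6 taken -> place at 7.
Table: [_, 781, _, _, 137, 501, 696, 748, 808, _, _, _, _]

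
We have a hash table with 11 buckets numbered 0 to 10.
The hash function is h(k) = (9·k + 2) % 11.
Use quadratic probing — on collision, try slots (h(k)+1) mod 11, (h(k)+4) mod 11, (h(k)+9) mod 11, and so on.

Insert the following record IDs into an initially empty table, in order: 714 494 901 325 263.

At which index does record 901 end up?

714 hashes to 4; slot 4 is free -> place at 4.
494 hashes to 4; 4 taken -> place at 5.
901 hashes to 4; 4,5 taken -> place at 8.
325 hashes to 1; slot 1 is free -> place at 1.
263 hashes to 4; 4,5,8 taken -> place at 2.
Table: [_, 325, 263, _, 714, 494, _, _, 901, _, _]

8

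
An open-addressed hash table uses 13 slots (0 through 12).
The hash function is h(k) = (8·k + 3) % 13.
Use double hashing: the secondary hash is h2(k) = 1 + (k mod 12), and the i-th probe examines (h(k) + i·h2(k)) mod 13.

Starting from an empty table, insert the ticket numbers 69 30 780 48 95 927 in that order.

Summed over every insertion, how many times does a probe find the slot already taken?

Insert 69: h=9, slot 9 empty => index 9.
Insert 30: h=9, h2=7, slot 9 occupied => index 3.
Insert 780: h=3, h2=1, slot 3 occupied => index 4.
Insert 48: h=10, slot 10 empty => index 10.
Insert 95: h=9, h2=12, slot 9 occupied => index 8.
Insert 927: h=9, h2=4, slot 9 occupied => index 0.
Table: [927, —, —, 30, 780, —, —, —, 95, 69, 48, —, —]

4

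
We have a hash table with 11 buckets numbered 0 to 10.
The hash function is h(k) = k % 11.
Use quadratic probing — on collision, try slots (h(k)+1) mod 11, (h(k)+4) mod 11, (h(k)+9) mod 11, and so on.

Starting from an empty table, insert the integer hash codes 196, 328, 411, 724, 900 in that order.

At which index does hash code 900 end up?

7

196: h=9 → slot 9
328: h=9, probe 9,10 → slot 10
411: h=4 → slot 4
724: h=9, probe 9,10,2 → slot 2
900: h=9, probe 9,10,2,7 → slot 7
Table: [∅, ∅, 724, ∅, 411, ∅, ∅, 900, ∅, 196, 328]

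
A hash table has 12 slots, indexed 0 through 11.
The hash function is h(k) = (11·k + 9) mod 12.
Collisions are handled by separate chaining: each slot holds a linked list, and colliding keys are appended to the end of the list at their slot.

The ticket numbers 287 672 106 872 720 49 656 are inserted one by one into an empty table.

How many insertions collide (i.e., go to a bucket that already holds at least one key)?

287 -> bucket 10
672 -> bucket 9
106 -> bucket 11
872 -> bucket 1
720 -> bucket 9 (collision)
49 -> bucket 8
656 -> bucket 1 (collision)
Final buckets:
0: ∅
1: 872 -> 656
2: ∅
3: ∅
4: ∅
5: ∅
6: ∅
7: ∅
8: 49
9: 672 -> 720
10: 287
11: 106

2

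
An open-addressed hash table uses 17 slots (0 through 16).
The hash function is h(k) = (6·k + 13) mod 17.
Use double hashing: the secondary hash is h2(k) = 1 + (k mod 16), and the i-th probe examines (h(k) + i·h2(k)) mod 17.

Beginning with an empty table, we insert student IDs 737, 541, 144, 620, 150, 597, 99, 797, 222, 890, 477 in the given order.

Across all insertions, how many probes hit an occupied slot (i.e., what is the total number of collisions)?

7

737: h=15 → slot 15
541: h=12 → slot 12
144: h=10 → slot 10
620: h=10, h2=13, probe 10,6 → slot 6
150: h=12, h2=7, probe 12,2 → slot 2
597: h=8 → slot 8
99: h=12, h2=4, probe 12,16 → slot 16
797: h=1 → slot 1
222: h=2, h2=15, probe 2,0 → slot 0
890: h=15, h2=11, probe 15,9 → slot 9
477: h=2, h2=14, probe 2,16,13 → slot 13
Table: [222, 797, 150, -, -, -, 620, -, 597, 890, 144, -, 541, 477, -, 737, 99]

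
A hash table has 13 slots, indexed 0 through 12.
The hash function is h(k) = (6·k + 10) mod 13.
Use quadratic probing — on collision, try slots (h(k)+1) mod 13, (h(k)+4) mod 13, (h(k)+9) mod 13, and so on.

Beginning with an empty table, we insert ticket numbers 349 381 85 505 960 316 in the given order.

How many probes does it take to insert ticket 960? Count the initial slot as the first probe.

349 hashes to 11; slot 11 is free → place at 11.
381 hashes to 8; slot 8 is free → place at 8.
85 hashes to 0; slot 0 is free → place at 0.
505 hashes to 11; 11 taken → place at 12.
960 hashes to 11; 11,12 taken → place at 2.
316 hashes to 8; 8 taken → place at 9.
Table: [85, _, 960, _, _, _, _, _, 381, 316, _, 349, 505]

3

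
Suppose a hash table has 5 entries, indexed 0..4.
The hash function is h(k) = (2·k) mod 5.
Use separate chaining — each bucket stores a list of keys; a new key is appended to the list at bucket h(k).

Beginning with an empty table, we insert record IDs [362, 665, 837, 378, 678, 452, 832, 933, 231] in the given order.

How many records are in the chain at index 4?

4

362 -> bucket 4
665 -> bucket 0
837 -> bucket 4 (collision)
378 -> bucket 1
678 -> bucket 1 (collision)
452 -> bucket 4 (collision)
832 -> bucket 4 (collision)
933 -> bucket 1 (collision)
231 -> bucket 2
Final buckets:
0: 665
1: 378 -> 678 -> 933
2: 231
3: _
4: 362 -> 837 -> 452 -> 832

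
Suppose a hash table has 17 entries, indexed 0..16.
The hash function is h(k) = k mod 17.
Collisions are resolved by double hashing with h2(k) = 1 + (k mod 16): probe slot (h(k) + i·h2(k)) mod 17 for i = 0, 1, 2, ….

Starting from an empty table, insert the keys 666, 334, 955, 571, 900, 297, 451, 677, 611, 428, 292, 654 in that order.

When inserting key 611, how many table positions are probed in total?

666: h=3 → slot 3
334: h=11 → slot 11
955: h=3, h2=12, probe 3,15 → slot 15
571: h=10 → slot 10
900: h=16 → slot 16
297: h=8 → slot 8
451: h=9 → slot 9
677: h=14 → slot 14
611: h=16, h2=4, probe 16,3,7 → slot 7
428: h=3, h2=13, probe 3,16,12 → slot 12
292: h=3, h2=5, probe 3,8,13 → slot 13
654: h=8, h2=15, probe 8,6 → slot 6
Table: [—, —, —, 666, —, —, 654, 611, 297, 451, 571, 334, 428, 292, 677, 955, 900]

3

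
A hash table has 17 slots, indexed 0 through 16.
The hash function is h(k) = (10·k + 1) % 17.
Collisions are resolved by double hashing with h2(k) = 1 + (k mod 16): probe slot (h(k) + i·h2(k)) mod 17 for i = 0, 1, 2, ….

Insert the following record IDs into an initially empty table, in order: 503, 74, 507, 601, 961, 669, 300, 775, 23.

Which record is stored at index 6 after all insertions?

Insert 503: h=16, slot 16 empty -> index 16.
Insert 74: h=10, slot 10 empty -> index 10.
Insert 507: h=5, slot 5 empty -> index 5.
Insert 601: h=10, h2=10, slot 10 occupied -> index 3.
Insert 961: h=6, slot 6 empty -> index 6.
Insert 669: h=10, h2=14, slot 10 occupied -> index 7.
Insert 300: h=9, slot 9 empty -> index 9.
Insert 775: h=16, h2=8, slots 16,7 occupied -> index 15.
Insert 23: h=10, h2=8, slot 10 occupied -> index 1.
Table: [_, 23, _, 601, _, 507, 961, 669, _, 300, 74, _, _, _, _, 775, 503]

961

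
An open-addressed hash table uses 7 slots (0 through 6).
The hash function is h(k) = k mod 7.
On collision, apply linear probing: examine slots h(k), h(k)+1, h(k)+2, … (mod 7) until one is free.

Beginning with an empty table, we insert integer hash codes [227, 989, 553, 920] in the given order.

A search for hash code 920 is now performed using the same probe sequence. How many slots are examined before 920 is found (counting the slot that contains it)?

227: h=3 => slot 3
989: h=2 => slot 2
553: h=0 => slot 0
920: h=3, probe 3,4 => slot 4
Table: [553, ., 989, 227, 920, ., .]
Lookup 920: h=3, probe 3,4 → found at 4.

2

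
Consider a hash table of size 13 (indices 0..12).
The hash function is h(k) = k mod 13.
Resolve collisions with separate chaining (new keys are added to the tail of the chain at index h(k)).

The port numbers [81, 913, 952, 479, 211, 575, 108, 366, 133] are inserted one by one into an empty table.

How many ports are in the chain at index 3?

6

81 → bucket 3
913 → bucket 3 (collision)
952 → bucket 3 (collision)
479 → bucket 11
211 → bucket 3 (collision)
575 → bucket 3 (collision)
108 → bucket 4
366 → bucket 2
133 → bucket 3 (collision)
Final buckets:
0: .
1: .
2: 366
3: 81 -> 913 -> 952 -> 211 -> 575 -> 133
4: 108
5: .
6: .
7: .
8: .
9: .
10: .
11: 479
12: .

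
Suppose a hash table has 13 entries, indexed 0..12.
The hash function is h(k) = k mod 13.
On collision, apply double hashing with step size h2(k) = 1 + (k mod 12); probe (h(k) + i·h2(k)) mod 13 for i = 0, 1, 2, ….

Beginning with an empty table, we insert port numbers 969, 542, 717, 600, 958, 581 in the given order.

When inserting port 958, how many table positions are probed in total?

3

969: h=7 -> slot 7
542: h=9 -> slot 9
717: h=2 -> slot 2
600: h=2, h2=1, probe 2,3 -> slot 3
958: h=9, h2=11, probe 9,7,5 -> slot 5
581: h=9, h2=6, probe 9,2,8 -> slot 8
Table: [∅, ∅, 717, 600, ∅, 958, ∅, 969, 581, 542, ∅, ∅, ∅]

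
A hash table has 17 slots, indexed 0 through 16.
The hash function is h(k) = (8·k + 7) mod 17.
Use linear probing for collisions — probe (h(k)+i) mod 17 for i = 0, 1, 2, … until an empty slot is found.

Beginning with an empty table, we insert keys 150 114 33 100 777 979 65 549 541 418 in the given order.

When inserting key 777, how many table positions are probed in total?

2

150 hashes to 0; slot 0 is free => place at 0.
114 hashes to 1; slot 1 is free => place at 1.
33 hashes to 16; slot 16 is free => place at 16.
100 hashes to 8; slot 8 is free => place at 8.
777 hashes to 1; 1 taken => place at 2.
979 hashes to 2; 2 taken => place at 3.
65 hashes to 0; 0,1,2,3 taken => place at 4.
549 hashes to 13; slot 13 is free => place at 13.
541 hashes to 0; 0,1,2,3,4 taken => place at 5.
418 hashes to 2; 2,3,4,5 taken => place at 6.
Table: [150, 114, 777, 979, 65, 541, 418, ∅, 100, ∅, ∅, ∅, ∅, 549, ∅, ∅, 33]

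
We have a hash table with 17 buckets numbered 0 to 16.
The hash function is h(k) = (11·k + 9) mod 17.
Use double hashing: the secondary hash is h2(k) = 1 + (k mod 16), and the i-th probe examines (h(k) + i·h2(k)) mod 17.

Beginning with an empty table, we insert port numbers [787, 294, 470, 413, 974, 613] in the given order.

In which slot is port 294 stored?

3

787 hashes to 13; slot 13 is free => place at 13.
294 hashes to 13, h2=7; 13 taken => place at 3.
470 hashes to 11; slot 11 is free => place at 11.
413 hashes to 13, h2=14; 13 taken => place at 10.
974 hashes to 13, h2=15; 13,11 taken => place at 9.
613 hashes to 3, h2=6; 3,9 taken => place at 15.
Table: [—, —, —, 294, —, —, —, —, —, 974, 413, 470, —, 787, —, 613, —]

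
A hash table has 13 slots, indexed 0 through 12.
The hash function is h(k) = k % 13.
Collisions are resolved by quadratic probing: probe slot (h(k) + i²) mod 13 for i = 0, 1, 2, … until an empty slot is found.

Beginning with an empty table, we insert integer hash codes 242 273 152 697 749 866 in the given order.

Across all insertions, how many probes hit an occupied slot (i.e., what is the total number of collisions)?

242 hashes to 8; slot 8 is free => place at 8.
273 hashes to 0; slot 0 is free => place at 0.
152 hashes to 9; slot 9 is free => place at 9.
697 hashes to 8; 8,9 taken => place at 12.
749 hashes to 8; 8,9,12 taken => place at 4.
866 hashes to 8; 8,9,12,4 taken => place at 11.
Table: [273, _, _, _, 749, _, _, _, 242, 152, _, 866, 697]

9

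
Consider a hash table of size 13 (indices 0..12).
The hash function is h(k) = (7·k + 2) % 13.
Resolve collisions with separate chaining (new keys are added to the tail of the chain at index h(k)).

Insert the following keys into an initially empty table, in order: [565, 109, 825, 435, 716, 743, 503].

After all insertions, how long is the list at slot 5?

Insert 565: h=5, bucket 5 empty → new chain.
Insert 109: h=11, bucket 11 empty → new chain.
Insert 825: h=5, bucket 5 nonempty → append to chain.
Insert 435: h=5, bucket 5 nonempty → append to chain.
Insert 716: h=9, bucket 9 empty → new chain.
Insert 743: h=3, bucket 3 empty → new chain.
Insert 503: h=0, bucket 0 empty → new chain.
Final buckets:
0: 503
1: .
2: .
3: 743
4: .
5: 565 -> 825 -> 435
6: .
7: .
8: .
9: 716
10: .
11: 109
12: .

3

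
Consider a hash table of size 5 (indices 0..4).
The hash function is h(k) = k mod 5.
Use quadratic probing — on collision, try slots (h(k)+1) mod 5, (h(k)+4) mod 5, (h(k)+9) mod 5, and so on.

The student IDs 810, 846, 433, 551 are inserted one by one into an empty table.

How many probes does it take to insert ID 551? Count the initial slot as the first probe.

Insert 810: h=0, slot 0 empty → index 0.
Insert 846: h=1, slot 1 empty → index 1.
Insert 433: h=3, slot 3 empty → index 3.
Insert 551: h=1, slot 1 occupied → index 2.
Table: [810, 846, 551, 433, .]

2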